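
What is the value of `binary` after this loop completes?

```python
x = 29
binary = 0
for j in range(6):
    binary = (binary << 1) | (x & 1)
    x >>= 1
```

Reverse lowest 6 bits of 29
`binary` takes the values: 0 → 1 → 2 → 5 → 11 → 23 → 46

Answer: 46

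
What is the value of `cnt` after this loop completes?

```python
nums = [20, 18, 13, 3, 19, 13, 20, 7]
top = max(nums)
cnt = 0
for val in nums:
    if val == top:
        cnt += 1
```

Count of max value 20 in [20, 18, 13, 3, 19, 13, 20, 7]
`cnt` takes the values: 0 → 1 → 2

Answer: 2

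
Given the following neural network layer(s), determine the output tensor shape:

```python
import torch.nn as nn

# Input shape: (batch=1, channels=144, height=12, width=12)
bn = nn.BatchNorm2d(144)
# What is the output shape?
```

Input: (1, 144, 12, 12) -> Output: (1, 144, 12, 12)

Answer: (1, 144, 12, 12)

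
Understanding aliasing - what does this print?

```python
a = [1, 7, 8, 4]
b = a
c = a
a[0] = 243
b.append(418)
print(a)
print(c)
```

Key concept: multiple aliases.
Step by step:
`a = [1, 7, 8, 4]` → a = [1, 7, 8, 4]
`b = a` → b = [1, 7, 8, 4] (same object as a)
`c = a` → c = [1, 7, 8, 4] (same object as a, b)
`a[0] = 243` → a = [243, 7, 8, 4] (same object as b, c); b = [243, 7, 8, 4] (same object as a, c); c = [243, 7, 8, 4] (same object as a, b)
`b.append(418)` → a = [243, 7, 8, 4, 418] (same object as b, c); b = [243, 7, 8, 4, 418] (same object as a, c); c = [243, 7, 8, 4, 418] (same object as a, b)
`print(a)` → prints [243, 7, 8, 4, 418]
`print(c)` → prints [243, 7, 8, 4, 418]

Answer:
[243, 7, 8, 4, 418]
[243, 7, 8, 4, 418]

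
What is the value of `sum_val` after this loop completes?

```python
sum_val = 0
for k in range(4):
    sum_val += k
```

Sum of 0 to 3 = 6
`sum_val` takes the values: 0 → 1 → 3 → 6

Answer: 6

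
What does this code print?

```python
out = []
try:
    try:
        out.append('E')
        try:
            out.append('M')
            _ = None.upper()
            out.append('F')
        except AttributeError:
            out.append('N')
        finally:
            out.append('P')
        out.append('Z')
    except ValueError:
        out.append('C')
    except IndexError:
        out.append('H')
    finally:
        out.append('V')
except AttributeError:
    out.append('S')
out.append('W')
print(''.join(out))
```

Execution trace: 'E' (try body) → 'M' (inner try body) → 'N' (inner except AttributeError) → 'P' (inner finally) → 'Z' (try body, no exception) → 'V' (finally) → 'W' (after the try/except). Output: EMNPZVW

Answer: EMNPZVW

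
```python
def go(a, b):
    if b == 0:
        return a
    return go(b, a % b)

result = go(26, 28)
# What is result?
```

go(26, 28) -> go(28, 26) -> go(26, 2) -> go(2, 0) -> 2

Answer: 2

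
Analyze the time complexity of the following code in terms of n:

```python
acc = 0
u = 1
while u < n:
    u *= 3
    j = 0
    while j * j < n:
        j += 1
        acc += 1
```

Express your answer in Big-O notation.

Each loop level contributes: log n × √n. Multiplying the contributions gives O(√n log n).

Answer: O(√n log n)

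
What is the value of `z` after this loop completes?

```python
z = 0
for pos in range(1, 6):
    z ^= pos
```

XOR of 1 to 5
`z` takes the values: 0 → 1 → 3 → 0 → 4 → 1

Answer: 1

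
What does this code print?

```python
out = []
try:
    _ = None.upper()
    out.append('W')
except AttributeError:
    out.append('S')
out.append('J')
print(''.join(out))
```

Execution trace: 'S' (except AttributeError) → 'J' (after the try/except). Output: SJ

Answer: SJ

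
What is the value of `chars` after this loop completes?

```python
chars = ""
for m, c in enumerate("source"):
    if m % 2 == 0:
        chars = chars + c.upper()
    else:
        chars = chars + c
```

Uppercase even positions in 'source'
`chars` takes the values: "" → "S" → "So" → "SoU" → "SoUr" → "SoUrC" → "SoUrCe"

Answer: "SoUrCe"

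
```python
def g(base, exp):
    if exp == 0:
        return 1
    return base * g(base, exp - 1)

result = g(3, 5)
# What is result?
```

g(3, 5) = 3 * 3 * 3 * 3 * 3 = 243

Answer: 243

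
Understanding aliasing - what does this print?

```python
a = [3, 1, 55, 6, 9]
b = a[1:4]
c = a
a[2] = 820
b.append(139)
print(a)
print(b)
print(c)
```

Key concept: slice vs alias.
Step by step:
`a = [3, 1, 55, 6, 9]` → a = [3, 1, 55, 6, 9]
`b = a[1:4]` → b = [1, 55, 6]
`c = a` → c = [3, 1, 55, 6, 9] (same object as a)
`a[2] = 820` → a = [3, 1, 820, 6, 9] (same object as c); c = [3, 1, 820, 6, 9] (same object as a)
`b.append(139)` → b = [1, 55, 6, 139]
`print(a)` → prints [3, 1, 820, 6, 9]
`print(b)` → prints [1, 55, 6, 139]
`print(c)` → prints [3, 1, 820, 6, 9]

Answer:
[3, 1, 820, 6, 9]
[1, 55, 6, 139]
[3, 1, 820, 6, 9]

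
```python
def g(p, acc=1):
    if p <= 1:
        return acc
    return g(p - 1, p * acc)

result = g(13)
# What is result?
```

Accumulator trace (n, acc): (13, 1) -> (12, 13) -> (11, 156) -> (10, 1716) -> (9, 17160) -> (8, 154440) -> (7, 1235520) -> (6, 8648640) -> (5, 51891840) -> (4, 259459200) -> (3, 1037836800) -> (2, 3113510400) -> (1, 6227020800) -> return 6227020800

Answer: 6227020800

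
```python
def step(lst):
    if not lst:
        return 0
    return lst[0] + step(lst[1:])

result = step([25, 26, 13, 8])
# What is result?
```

25 + 26 + 13 + 8 + 0 = 72

Answer: 72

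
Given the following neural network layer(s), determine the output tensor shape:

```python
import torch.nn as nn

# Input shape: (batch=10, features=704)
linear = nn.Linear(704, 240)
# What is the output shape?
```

Input: (10, 704) -> Output: (10, 240)

Answer: (10, 240)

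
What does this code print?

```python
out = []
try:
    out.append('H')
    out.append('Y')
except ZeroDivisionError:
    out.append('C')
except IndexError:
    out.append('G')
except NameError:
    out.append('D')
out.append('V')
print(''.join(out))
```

Execution trace: 'H' (try body) → 'Y' (try body, no exception) → 'V' (after the try/except). Output: HYV

Answer: HYV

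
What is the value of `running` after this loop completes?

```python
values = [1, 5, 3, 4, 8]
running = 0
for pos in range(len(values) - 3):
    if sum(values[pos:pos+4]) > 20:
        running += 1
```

Count windows with sum > 20
`running` takes the values: 0

Answer: 0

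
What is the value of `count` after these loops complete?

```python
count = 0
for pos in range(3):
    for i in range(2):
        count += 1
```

3 * 2 = 6
`count` takes the values: 0 → 1 → 2 → 3 → 4 → 5 → 6

Answer: 6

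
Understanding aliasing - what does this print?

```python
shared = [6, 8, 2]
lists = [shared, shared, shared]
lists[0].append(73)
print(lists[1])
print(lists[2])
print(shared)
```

Key concept: list of same reference.
Step by step:
`shared = [6, 8, 2]` → shared = [6, 8, 2]
`lists = [shared, shared, shared]` → lists = [[6, 8, 2], [6, 8, 2], [6, 8, 2]]
`lists[0].append(73)` → shared = [6, 8, 2, 73]; lists = [[6, 8, 2, 73], [6, 8, 2, 73], [6, 8, 2, 73]]
`print(lists[1])` → prints [6, 8, 2, 73]
`print(lists[2])` → prints [6, 8, 2, 73]
`print(shared)` → prints [6, 8, 2, 73]

Answer:
[6, 8, 2, 73]
[6, 8, 2, 73]
[6, 8, 2, 73]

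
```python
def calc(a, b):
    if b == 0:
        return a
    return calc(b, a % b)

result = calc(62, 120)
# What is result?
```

calc(62, 120) -> calc(120, 62) -> calc(62, 58) -> calc(58, 4) -> calc(4, 2) -> calc(2, 0) -> 2

Answer: 2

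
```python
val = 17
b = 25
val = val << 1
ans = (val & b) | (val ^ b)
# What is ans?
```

Trace:
`val = 17` → val = 17
`b = 25` → b = 25
`val = val << 1` → val = 34
`ans = (val & b) | (val ^ b)` → ans = 59
So ans = 59

Answer: 59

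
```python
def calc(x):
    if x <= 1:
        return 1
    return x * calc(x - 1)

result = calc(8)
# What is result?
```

calc(8) = 8 * 7 * 6 * 5 * 4 * 3 * 2 * 1 = 40320

Answer: 40320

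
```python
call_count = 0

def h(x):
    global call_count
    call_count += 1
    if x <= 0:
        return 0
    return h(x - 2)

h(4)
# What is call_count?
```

Linear recursion stepping by 2: 3 calls from x=4 down to ≤0.

Answer: 3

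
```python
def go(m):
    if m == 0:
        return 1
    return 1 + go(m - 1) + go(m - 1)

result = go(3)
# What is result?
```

go(m) = 1 + 2·go(m-1), go(0)=1. Closed form: (1+1)·2^3 - 1 = 15.

Answer: 15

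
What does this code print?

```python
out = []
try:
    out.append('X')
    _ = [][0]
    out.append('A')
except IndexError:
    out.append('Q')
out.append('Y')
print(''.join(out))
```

Execution trace: 'X' (try body) → 'Q' (except IndexError) → 'Y' (after the try/except). Output: XQY

Answer: XQY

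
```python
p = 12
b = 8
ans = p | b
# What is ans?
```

Trace:
`p = 12` → p = 12
`b = 8` → b = 8
`ans = p | b` → ans = 12
So ans = 12

Answer: 12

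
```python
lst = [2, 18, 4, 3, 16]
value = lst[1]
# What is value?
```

Trace:
`lst = [2, 18, 4, 3, 16]` → lst = [2, 18, 4, 3, 16]
`value = lst[1]` → value = 18
So value = 18

Answer: 18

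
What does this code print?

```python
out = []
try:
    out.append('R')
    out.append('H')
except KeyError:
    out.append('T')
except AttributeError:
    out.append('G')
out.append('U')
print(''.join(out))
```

Execution trace: 'R' (try body) → 'H' (try body, no exception) → 'U' (after the try/except). Output: RHU

Answer: RHU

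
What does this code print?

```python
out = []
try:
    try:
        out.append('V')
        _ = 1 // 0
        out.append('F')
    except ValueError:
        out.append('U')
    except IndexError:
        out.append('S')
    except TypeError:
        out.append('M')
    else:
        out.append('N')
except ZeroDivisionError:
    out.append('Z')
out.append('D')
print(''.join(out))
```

Execution trace: 'V' (try body) → 'Z' (outer except ZeroDivisionError) → 'D' (after the try/except). Output: VZD

Answer: VZD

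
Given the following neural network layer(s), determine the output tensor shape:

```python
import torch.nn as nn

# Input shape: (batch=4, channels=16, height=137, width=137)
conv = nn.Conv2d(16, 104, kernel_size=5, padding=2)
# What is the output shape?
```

Input: (4, 16, 137, 137) -> Output: (4, 104, 137, 137)

Answer: (4, 104, 137, 137)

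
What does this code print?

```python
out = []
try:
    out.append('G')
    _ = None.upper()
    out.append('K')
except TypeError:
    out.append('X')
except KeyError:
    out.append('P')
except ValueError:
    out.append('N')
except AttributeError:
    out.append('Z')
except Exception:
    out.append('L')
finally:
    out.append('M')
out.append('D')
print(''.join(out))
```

Execution trace: 'G' (try body) → 'Z' (except AttributeError) → 'M' (finally) → 'D' (after the try/except). Output: GZMD

Answer: GZMD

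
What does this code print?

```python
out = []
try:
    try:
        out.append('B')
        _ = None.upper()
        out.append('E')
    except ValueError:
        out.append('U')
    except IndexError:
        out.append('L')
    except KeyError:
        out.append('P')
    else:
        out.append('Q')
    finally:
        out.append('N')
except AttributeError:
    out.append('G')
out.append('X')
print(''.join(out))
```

Execution trace: 'B' (try body) → 'N' (finally) → 'G' (outer except AttributeError) → 'X' (after the try/except). Output: BNGX

Answer: BNGX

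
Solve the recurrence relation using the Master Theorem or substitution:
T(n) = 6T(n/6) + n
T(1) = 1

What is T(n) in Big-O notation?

By Master Theorem: a=6, b=6, f(n)=n. Since log_6(6) = 1 and f(n) = Θ(n^1), Case 2 applies. T(n) = O(n log n).

Answer: O(n log n)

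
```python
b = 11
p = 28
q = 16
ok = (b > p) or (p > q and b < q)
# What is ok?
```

Trace:
`b = 11` → b = 11
`p = 28` → p = 28
`q = 16` → q = 16
`ok = (b > p) or (p > q and b < q)` → ok = True
So ok = True

Answer: True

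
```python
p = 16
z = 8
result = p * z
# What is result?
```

Trace:
`p = 16` → p = 16
`z = 8` → z = 8
`result = p * z` → result = 128
So result = 128

Answer: 128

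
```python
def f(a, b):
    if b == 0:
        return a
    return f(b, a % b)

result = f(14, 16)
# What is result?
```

f(14, 16) -> f(16, 14) -> f(14, 2) -> f(2, 0) -> 2

Answer: 2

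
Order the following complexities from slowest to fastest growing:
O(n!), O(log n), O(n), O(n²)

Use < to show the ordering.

Ordered by growth rate: O(log n) < O(n) < O(n²) < O(n!)

Answer: O(log n) < O(n) < O(n²) < O(n!)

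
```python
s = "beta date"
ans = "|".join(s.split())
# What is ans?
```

Trace:
`s = "beta date"` → s = 'beta date'
`ans = "|".join(s.split())` → ans = 'beta|date'
So ans = 'beta|date'

Answer: 'beta|date'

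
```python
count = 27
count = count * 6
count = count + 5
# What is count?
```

Trace:
`count = 27` → count = 27
`count = count * 6` → count = 162
`count = count + 5` → count = 167
So count = 167

Answer: 167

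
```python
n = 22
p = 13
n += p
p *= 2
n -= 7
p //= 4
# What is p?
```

Trace:
`n = 22` → n = 22
`p = 13` → p = 13
`n += p` → n = 35
`p *= 2` → p = 26
`n -= 7` → n = 28
`p //= 4` → p = 6
So p = 6

Answer: 6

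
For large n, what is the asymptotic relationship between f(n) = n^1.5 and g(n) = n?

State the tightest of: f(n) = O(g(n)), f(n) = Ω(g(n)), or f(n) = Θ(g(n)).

n^1.5 vs n: f(n) = Ω(g(n)) but not O(g(n)) — n^1.5 grows strictly faster than n.

Answer: f(n) = Ω(g(n)) but not O(g(n)) — n^1.5 grows strictly faster than n.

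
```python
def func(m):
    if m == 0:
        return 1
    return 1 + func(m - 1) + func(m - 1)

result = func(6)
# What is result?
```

func(m) = 1 + 2·func(m-1), func(0)=1. Closed form: (1+1)·2^6 - 1 = 127.

Answer: 127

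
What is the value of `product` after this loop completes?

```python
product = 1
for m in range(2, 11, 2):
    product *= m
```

Product of even numbers 2 to 10
`product` takes the values: 1 → 2 → 8 → 48 → 384 → 3840

Answer: 3840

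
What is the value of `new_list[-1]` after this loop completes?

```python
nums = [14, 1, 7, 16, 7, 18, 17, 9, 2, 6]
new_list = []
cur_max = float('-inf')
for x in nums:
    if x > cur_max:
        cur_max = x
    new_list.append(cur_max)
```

Running max ends at 18
`new_list` takes the values: [] → [14] → [14, 14] → [14, 14, 14] → [14, 14, 14, 16] → [14, 14, 14, 16, 16] → [14, 14, 14, 16, 16, 18] → [14, 14, 14, 16, 16, 18, 18] → [14, 14, 14, 16, 16, 18, 18, 18] → [14, 14, 14, 16, 16, 18, 18, 18, 18] → [14, 14, 14, 16, 16, 18, 18, 18, 18, 18]
So `new_list[-1]` = 18

Answer: 18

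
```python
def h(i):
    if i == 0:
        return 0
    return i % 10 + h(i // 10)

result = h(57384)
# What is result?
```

Sum of digits of 57384: 4 + 8 + 3 + 7 + 5 = 27

Answer: 27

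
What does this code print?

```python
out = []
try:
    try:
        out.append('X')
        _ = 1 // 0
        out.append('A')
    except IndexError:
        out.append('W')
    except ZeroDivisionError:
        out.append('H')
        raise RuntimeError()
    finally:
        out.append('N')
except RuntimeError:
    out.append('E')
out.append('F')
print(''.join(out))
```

Execution trace: 'X' (inner try body) → 'H' (inner except ZeroDivisionError) → 'N' (inner finally) → 'E' (outer except RuntimeError) → 'F' (after the try/except). Output: XHNEF

Answer: XHNEF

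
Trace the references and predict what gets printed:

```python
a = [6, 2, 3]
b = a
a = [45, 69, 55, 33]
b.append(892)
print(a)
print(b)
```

Key concept: rebinding vs mutation: a is rebound to a new list, b still points at the original.
Step by step:
`a = [6, 2, 3]` → a = [6, 2, 3]
`b = a` → b = [6, 2, 3] (same object as a)
`a = [45, 69, 55, 33]` → a = [45, 69, 55, 33]
`b.append(892)` → b = [6, 2, 3, 892]
`print(a)` → prints [45, 69, 55, 33]
`print(b)` → prints [6, 2, 3, 892]

Answer:
[45, 69, 55, 33]
[6, 2, 3, 892]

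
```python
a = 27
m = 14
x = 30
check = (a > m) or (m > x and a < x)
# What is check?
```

Trace:
`a = 27` → a = 27
`m = 14` → m = 14
`x = 30` → x = 30
`check = (a > m) or (m > x and a < x)` → check = True
So check = True

Answer: True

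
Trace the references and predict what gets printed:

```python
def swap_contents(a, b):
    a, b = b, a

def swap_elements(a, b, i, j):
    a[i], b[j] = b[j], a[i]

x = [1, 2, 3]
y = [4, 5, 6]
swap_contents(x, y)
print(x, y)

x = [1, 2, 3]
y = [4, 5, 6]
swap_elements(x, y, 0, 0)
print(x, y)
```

Key concept: parameter rebinding vs mutation.
Step by step:
`x = [1, 2, 3]` → x = [1, 2, 3]
`y = [4, 5, 6]` → y = [4, 5, 6]
`swap_contents(x, y)` → no visible change to tracked variables
`print(x, y)` → prints [1, 2, 3] [4, 5, 6]
`x = [1, 2, 3]` → x = [1, 2, 3]
`y = [4, 5, 6]` → y = [4, 5, 6]
`swap_elements(x, y, 0, 0)` → x = [4, 2, 3]; y = [1, 5, 6]
`print(x, y)` → prints [4, 2, 3] [1, 5, 6]

Answer:
[1, 2, 3] [4, 5, 6]
[4, 2, 3] [1, 5, 6]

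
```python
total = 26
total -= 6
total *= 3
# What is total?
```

Trace:
`total = 26` → total = 26
`total -= 6` → total = 20
`total *= 3` → total = 60
So total = 60

Answer: 60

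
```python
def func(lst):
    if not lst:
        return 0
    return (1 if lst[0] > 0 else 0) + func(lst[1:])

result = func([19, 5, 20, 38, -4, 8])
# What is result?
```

Count of positive elements in [19, 5, 20, 38, -4, 8] = 5

Answer: 5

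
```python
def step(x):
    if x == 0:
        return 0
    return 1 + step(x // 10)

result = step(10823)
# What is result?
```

Count of digits of 10823: 5

Answer: 5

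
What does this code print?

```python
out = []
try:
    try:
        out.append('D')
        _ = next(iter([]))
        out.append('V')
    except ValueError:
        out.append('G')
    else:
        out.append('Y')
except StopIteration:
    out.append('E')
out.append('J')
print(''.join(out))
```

Execution trace: 'D' (inner try body) → 'E' (outer except StopIteration) → 'J' (after the try/except). Output: DEJ

Answer: DEJ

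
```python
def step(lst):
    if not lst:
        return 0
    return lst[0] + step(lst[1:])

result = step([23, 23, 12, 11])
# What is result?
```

23 + 23 + 12 + 11 + 0 = 69

Answer: 69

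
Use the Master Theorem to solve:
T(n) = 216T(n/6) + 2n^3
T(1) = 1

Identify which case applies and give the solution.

a=216, b=6, f(n)=2n^3. log_6(216) = 3. Since c=3 = 3, Case 2 applies: T(n) = Θ(n^log_b(a) · log n) = O(n^3 log n).

Answer: O(n^3 log n) - Case 2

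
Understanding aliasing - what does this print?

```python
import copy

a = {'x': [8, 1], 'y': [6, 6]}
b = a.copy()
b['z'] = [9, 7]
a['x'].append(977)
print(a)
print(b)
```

Key concept: shallow copy of dict with mutable values.
Step by step:
`a = {'x': [8, 1], 'y': [6, 6]}` → a = {'x': [8, 1], 'y': [6, 6]}
`b = a.copy()` → b = {'x': [8, 1], 'y': [6, 6]}
`b['z'] = [9, 7]` → b = {'x': [8, 1], 'y': [6, 6], 'z': [9, 7]}
`a['x'].append(977)` → a = {'x': [8, 1, 977], 'y': [6, 6]}; b = {'x': [8, 1, 977], 'y': [6, 6], 'z': [9, 7]}
`print(a)` → prints {'x': [8, 1, 977], 'y': [6, 6]}
`print(b)` → prints {'x': [8, 1, 977], 'y': [6, 6], 'z': [9, 7]}

Answer:
{'x': [8, 1, 977], 'y': [6, 6]}
{'x': [8, 1, 977], 'y': [6, 6], 'z': [9, 7]}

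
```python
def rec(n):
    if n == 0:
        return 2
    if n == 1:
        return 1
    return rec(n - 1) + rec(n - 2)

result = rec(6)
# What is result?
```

Build up from base cases: rec(0)=2, rec(1)=1, rec(2)=3, rec(3)=4, rec(4)=7, rec(5)=11, rec(6)=18

Answer: 18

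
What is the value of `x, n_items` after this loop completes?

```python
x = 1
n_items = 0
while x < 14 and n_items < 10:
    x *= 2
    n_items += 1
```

Double until >= 14 or 10 iterations
`x, n_items` takes the values: (1, 0) → (2, 0) → (2, 1) → (4, 1) → (4, 2) → (8, 2) → (8, 3) → (16, 3) → (16, 4)

Answer: 16, 4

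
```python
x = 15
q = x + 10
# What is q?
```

Trace:
`x = 15` → x = 15
`q = x + 10` → q = 25
So q = 25

Answer: 25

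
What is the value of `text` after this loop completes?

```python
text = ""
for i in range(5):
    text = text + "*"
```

Repeat '*' 5 times
`text` takes the values: "" → "*" → "**" → "***" → "****" → "*****"

Answer: "*****"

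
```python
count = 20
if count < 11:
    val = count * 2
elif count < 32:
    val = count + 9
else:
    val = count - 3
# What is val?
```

Trace:
`count = 20` → count = 20
`if count < 11: ...` → count < 11 is False, count < 32 is True → val = 29
So val = 29

Answer: 29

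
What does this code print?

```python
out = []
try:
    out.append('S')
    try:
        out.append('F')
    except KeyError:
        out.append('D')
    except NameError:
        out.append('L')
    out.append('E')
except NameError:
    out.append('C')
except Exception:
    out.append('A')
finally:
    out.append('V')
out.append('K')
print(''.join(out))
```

Execution trace: 'S' (try body) → 'F' (inner try body, no exception) → 'E' (try body, no exception) → 'V' (finally) → 'K' (after the try/except). Output: SFEVK

Answer: SFEVK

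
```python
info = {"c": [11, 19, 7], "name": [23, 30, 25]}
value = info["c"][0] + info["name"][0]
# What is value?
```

Trace:
`info = {"c": [11, 19, 7], "name": [23, 30, 25]}` → info = {'c': [11, 19, 7], 'name': [23, 30, 25]}
`value = info["c"][0] + info["name"][0]` → value = 34
So value = 34

Answer: 34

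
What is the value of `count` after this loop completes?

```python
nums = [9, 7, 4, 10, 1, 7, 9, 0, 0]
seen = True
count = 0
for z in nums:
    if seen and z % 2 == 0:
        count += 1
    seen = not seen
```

Count even values at even positions
`count` takes the values: 0 → 1 → 2

Answer: 2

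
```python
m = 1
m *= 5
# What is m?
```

Trace:
`m = 1` → m = 1
`m *= 5` → m = 5
So m = 5

Answer: 5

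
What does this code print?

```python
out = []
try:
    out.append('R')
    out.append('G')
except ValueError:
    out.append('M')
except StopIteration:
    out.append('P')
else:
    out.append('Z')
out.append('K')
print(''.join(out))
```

Execution trace: 'R' (try body) → 'G' (try body, no exception) → 'Z' (else) → 'K' (after the try/except). Output: RGZK

Answer: RGZK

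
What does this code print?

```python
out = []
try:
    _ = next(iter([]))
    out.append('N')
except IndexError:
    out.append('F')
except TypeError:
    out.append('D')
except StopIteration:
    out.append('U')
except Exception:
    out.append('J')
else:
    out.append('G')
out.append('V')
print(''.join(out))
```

Execution trace: 'U' (except StopIteration) → 'V' (after the try/except). Output: UV

Answer: UV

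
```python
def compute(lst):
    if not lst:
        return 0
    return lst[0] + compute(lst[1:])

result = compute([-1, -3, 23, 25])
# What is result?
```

(-1) + (-3) + 23 + 25 + 0 = 44

Answer: 44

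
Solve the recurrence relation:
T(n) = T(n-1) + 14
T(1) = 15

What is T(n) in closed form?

Unrolling: T(n) = T(1) + 14·(n-1) = 15 + 14(n-1) = 14n + 1.

Answer: T(n) = 14n + 1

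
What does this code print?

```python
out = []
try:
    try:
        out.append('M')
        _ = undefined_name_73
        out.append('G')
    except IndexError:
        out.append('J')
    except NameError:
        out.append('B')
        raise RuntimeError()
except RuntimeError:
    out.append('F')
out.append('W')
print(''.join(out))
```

Execution trace: 'M' (inner try body) → 'B' (inner except NameError) → 'F' (outer except RuntimeError) → 'W' (after the try/except). Output: MBFW

Answer: MBFW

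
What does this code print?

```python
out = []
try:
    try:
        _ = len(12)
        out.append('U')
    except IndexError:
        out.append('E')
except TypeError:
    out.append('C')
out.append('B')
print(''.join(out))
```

Execution trace: 'C' (outer except TypeError) → 'B' (after the try/except). Output: CB

Answer: CB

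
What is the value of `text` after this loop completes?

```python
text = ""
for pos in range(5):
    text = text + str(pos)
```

Concatenate digits 0 to 4
`text` takes the values: "" → "0" → "01" → "012" → "0123" → "01234"

Answer: "01234"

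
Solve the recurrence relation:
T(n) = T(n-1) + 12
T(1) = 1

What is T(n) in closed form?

Unrolling: T(n) = T(1) + 12·(n-1) = 1 + 12(n-1) = 12n - 11.

Answer: T(n) = 12n - 11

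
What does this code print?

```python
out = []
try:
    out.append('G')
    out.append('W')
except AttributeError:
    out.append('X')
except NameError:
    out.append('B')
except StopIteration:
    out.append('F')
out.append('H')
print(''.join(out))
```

Execution trace: 'G' (try body) → 'W' (try body, no exception) → 'H' (after the try/except). Output: GWH

Answer: GWH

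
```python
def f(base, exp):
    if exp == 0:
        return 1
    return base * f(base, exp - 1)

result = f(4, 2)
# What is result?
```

f(4, 2) = 4 * 4 = 16

Answer: 16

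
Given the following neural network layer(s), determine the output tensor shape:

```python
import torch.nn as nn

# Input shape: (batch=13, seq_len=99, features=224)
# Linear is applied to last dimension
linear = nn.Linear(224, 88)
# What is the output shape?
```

Input: (13, 99, 224) -> Output: (13, 99, 88)

Answer: (13, 99, 88)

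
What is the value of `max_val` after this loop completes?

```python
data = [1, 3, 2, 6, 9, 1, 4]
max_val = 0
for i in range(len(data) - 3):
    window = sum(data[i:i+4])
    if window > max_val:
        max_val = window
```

Max sum of 4-element window in [1, 3, 2, 6, 9, 1, 4]
`max_val` takes the values: 0 → 12 → 20

Answer: 20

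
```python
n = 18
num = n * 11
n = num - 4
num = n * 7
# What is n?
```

Trace:
`n = 18` → n = 18
`num = n * 11` → num = 198
`n = num - 4` → n = 194
`num = n * 7` → num = 1358
So n = 194

Answer: 194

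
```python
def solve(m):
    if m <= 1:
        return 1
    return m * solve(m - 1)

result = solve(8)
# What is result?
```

solve(8) = 8 * 7 * 6 * 5 * 4 * 3 * 2 * 1 = 40320

Answer: 40320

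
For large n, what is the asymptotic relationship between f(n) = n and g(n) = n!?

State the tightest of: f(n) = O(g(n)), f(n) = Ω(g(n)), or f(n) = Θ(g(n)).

n vs n!: f(n) = O(g(n)) but not Ω(g(n)) — n! grows strictly faster than n.

Answer: f(n) = O(g(n)) but not Ω(g(n)) — n! grows strictly faster than n.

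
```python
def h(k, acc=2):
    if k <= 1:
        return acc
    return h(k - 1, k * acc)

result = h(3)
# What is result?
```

Accumulator trace (n, acc): (3, 2) -> (2, 6) -> (1, 12) -> return 12

Answer: 12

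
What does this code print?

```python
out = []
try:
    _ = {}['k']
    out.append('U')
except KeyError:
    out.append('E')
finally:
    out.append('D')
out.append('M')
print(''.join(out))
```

Execution trace: 'E' (except KeyError) → 'D' (finally) → 'M' (after the try/except). Output: EDM

Answer: EDM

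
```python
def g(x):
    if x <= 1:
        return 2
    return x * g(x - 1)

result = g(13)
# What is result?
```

g(13) = 13 * 12 * 11 * 10 * 9 * 8 * 7 * 6 * 5 * 4 * 3 * 2 * 2 = 12454041600

Answer: 12454041600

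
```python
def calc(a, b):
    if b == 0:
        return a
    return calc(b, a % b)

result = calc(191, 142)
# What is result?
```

calc(191, 142) -> calc(142, 49) -> calc(49, 44) -> calc(44, 5) -> calc(5, 4) -> calc(4, 1) -> calc(1, 0) -> 1

Answer: 1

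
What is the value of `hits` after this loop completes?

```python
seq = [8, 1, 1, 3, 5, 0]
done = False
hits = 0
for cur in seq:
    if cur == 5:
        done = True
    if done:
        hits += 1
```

Count elements after first 5 in [8, 1, 1, 3, 5, 0]
`hits` takes the values: 0 → 1 → 2

Answer: 2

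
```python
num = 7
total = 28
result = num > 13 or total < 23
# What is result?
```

Trace:
`num = 7` → num = 7
`total = 28` → total = 28
`result = num > 13 or total < 23` → result = False
So result = False

Answer: False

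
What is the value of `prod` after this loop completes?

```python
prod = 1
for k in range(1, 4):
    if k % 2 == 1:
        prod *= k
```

Product of odd numbers 1 to 3
`prod` takes the values: 1 → 3

Answer: 3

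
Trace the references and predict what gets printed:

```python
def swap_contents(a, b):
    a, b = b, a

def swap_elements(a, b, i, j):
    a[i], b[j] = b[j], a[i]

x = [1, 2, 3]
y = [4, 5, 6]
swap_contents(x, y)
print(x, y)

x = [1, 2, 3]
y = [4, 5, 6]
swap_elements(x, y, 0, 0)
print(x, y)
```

Key concept: parameter rebinding vs mutation.
Step by step:
`x = [1, 2, 3]` → x = [1, 2, 3]
`y = [4, 5, 6]` → y = [4, 5, 6]
`swap_contents(x, y)` → no visible change to tracked variables
`print(x, y)` → prints [1, 2, 3] [4, 5, 6]
`x = [1, 2, 3]` → x = [1, 2, 3]
`y = [4, 5, 6]` → y = [4, 5, 6]
`swap_elements(x, y, 0, 0)` → x = [4, 2, 3]; y = [1, 5, 6]
`print(x, y)` → prints [4, 2, 3] [1, 5, 6]

Answer:
[1, 2, 3] [4, 5, 6]
[4, 2, 3] [1, 5, 6]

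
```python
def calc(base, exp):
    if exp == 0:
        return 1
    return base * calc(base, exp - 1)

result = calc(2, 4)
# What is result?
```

calc(2, 4) = 2 * 2 * 2 * 2 = 16

Answer: 16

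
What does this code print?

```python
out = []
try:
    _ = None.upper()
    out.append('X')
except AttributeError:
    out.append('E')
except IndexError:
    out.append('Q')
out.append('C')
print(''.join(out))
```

Execution trace: 'E' (except AttributeError) → 'C' (after the try/except). Output: EC

Answer: EC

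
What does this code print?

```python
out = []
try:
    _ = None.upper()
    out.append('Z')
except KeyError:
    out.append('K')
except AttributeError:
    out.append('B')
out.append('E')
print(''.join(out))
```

Execution trace: 'B' (except AttributeError) → 'E' (after the try/except). Output: BE

Answer: BE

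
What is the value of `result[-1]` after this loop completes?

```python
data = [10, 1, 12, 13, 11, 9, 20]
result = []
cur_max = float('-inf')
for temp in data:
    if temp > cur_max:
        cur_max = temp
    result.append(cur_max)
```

Running max ends at 20
`result` takes the values: [] → [10] → [10, 10] → [10, 10, 12] → [10, 10, 12, 13] → [10, 10, 12, 13, 13] → [10, 10, 12, 13, 13, 13] → [10, 10, 12, 13, 13, 13, 20]
So `result[-1]` = 20

Answer: 20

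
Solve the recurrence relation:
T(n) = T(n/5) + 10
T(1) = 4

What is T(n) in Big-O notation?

Each step divides n by 5 and adds 10. After log_5(n) steps we reach T(1)=4. So T(n) = 10·log_5(n) + 4 = O(log n).

Answer: O(log n)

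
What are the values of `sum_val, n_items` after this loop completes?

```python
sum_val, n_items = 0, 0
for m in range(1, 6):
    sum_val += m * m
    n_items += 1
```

Sum of squares and count
`sum_val, n_items` takes the values: (0, 0) → (1, 0) → (1, 1) → (5, 1) → (5, 2) → (14, 2) → (14, 3) → (30, 3) → (30, 4) → (55, 4) → (55, 5)

Answer: 55, 5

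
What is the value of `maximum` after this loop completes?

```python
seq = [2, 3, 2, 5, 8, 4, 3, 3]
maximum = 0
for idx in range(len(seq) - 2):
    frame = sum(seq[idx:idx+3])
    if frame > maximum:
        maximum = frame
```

Max sum of 3-element window in [2, 3, 2, 5, 8, 4, 3, 3]
`maximum` takes the values: 0 → 7 → 10 → 15 → 17

Answer: 17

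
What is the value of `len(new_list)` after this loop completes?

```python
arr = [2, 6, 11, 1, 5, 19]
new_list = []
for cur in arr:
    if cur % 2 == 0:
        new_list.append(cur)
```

Count even numbers in [2, 6, 11, 1, 5, 19]
`new_list` takes the values: [] → [2] → [2, 6]
So `len(new_list)` = 2

Answer: 2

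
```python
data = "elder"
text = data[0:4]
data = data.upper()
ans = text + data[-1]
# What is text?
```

Trace:
`data = "elder"` → data = 'elder'
`text = data[0:4]` → text = 'elde'
`data = data.upper()` → data = 'ELDER'
`ans = text + data[-1]` → ans = 'eldeR'
So text = 'elde'

Answer: 'elde'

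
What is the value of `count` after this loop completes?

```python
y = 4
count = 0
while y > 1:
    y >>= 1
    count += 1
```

Count right shifts until 1
`count` takes the values: 0 → 1 → 2

Answer: 2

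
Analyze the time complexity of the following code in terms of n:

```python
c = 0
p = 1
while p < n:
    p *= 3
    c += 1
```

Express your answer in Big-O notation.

Each loop level contributes: log n. Multiplying the contributions gives O(log n).

Answer: O(log n)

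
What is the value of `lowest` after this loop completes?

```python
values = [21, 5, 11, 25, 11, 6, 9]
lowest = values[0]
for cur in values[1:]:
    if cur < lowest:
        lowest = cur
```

Minimum of [21, 5, 11, 25, 11, 6, 9]
`lowest` takes the values: 21 → 5

Answer: 5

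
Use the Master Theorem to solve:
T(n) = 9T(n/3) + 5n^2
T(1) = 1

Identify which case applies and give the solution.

a=9, b=3, f(n)=5n^2. log_3(9) = 2. Since c=2 = 2, Case 2 applies: T(n) = Θ(n^log_b(a) · log n) = O(n^2 log n).

Answer: O(n^2 log n) - Case 2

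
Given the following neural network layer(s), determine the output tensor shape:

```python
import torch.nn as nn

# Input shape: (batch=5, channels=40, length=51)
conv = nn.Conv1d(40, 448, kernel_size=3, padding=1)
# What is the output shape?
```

Input: (5, 40, 51) -> Output: (5, 448, 51)

Answer: (5, 448, 51)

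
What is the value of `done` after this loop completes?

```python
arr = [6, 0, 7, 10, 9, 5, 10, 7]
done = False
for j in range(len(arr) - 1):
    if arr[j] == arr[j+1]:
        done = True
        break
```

Check consecutive duplicates in [6, 0, 7, 10, 9, 5, 10, 7]
`done` takes the values: False

Answer: False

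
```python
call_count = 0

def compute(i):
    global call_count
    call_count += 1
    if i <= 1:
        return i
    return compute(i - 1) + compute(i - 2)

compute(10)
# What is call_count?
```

Calls(i) = 1 + Calls(i-1) + Calls(i-2); Calls(0)=Calls(1)=1. For i=10 this gives 177.

Answer: 177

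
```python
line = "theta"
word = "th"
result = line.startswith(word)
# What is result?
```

Trace:
`line = "theta"` → line = 'theta'
`word = "th"` → word = 'th'
`result = line.startswith(word)` → result = True
So result = True

Answer: True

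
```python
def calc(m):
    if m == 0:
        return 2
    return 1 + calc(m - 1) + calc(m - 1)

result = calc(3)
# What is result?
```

calc(m) = 1 + 2·calc(m-1), calc(0)=2. Closed form: (2+1)·2^3 - 1 = 23.

Answer: 23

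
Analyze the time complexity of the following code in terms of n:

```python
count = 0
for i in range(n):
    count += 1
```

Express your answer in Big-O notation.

Each loop level contributes: n. Multiplying the contributions gives O(n).

Answer: O(n)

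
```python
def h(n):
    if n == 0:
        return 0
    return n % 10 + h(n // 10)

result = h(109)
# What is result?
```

Sum of digits of 109: 9 + 0 + 1 = 10

Answer: 10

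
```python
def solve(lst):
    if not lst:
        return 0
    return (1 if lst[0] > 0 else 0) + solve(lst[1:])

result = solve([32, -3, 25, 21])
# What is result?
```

Count of positive elements in [32, -3, 25, 21] = 3

Answer: 3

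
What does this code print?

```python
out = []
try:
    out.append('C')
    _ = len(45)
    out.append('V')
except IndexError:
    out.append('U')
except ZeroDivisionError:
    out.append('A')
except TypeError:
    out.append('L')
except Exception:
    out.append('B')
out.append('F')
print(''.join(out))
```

Execution trace: 'C' (try body) → 'L' (except TypeError) → 'F' (after the try/except). Output: CLF

Answer: CLF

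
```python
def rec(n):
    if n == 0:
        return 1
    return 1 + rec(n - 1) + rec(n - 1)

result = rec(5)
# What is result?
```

rec(n) = 1 + 2·rec(n-1), rec(0)=1. Closed form: (1+1)·2^5 - 1 = 63.

Answer: 63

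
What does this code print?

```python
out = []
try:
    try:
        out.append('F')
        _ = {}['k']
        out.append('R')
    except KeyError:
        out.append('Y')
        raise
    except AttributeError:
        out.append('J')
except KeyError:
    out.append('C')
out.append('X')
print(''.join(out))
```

Execution trace: 'F' (try body) → 'Y' (except KeyError) → 'C' (outer except KeyError) → 'X' (after the try/except). Output: FYCX

Answer: FYCX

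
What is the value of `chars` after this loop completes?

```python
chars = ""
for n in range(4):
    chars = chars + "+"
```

Repeat '+' 4 times
`chars` takes the values: "" → "+" → "++" → "+++" → "++++"

Answer: "++++"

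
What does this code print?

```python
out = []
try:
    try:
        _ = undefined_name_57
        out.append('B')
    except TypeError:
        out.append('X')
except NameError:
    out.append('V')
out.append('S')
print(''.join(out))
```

Execution trace: 'V' (outer except NameError) → 'S' (after the try/except). Output: VS

Answer: VS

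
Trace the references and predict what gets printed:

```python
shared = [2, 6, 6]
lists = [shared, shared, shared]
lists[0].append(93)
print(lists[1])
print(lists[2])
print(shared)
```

Key concept: list of same reference.
Step by step:
`shared = [2, 6, 6]` → shared = [2, 6, 6]
`lists = [shared, shared, shared]` → lists = [[2, 6, 6], [2, 6, 6], [2, 6, 6]]
`lists[0].append(93)` → shared = [2, 6, 6, 93]; lists = [[2, 6, 6, 93], [2, 6, 6, 93], [2, 6, 6, 93]]
`print(lists[1])` → prints [2, 6, 6, 93]
`print(lists[2])` → prints [2, 6, 6, 93]
`print(shared)` → prints [2, 6, 6, 93]

Answer:
[2, 6, 6, 93]
[2, 6, 6, 93]
[2, 6, 6, 93]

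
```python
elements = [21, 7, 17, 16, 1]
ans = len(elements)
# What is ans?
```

Trace:
`elements = [21, 7, 17, 16, 1]` → elements = [21, 7, 17, 16, 1]
`ans = len(elements)` → ans = 5
So ans = 5

Answer: 5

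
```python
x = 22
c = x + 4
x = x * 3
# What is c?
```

Trace:
`x = 22` → x = 22
`c = x + 4` → c = 26
`x = x * 3` → x = 66
So c = 26

Answer: 26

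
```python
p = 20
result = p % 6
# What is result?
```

Trace:
`p = 20` → p = 20
`result = p % 6` → result = 2
So result = 2

Answer: 2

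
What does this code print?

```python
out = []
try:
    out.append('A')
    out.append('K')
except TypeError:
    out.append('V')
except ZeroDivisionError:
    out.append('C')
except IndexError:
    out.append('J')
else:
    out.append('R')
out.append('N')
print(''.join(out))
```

Execution trace: 'A' (try body) → 'K' (try body, no exception) → 'R' (else) → 'N' (after the try/except). Output: AKRN

Answer: AKRN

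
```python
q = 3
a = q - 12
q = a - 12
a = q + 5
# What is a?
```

Trace:
`q = 3` → q = 3
`a = q - 12` → a = -9
`q = a - 12` → q = -21
`a = q + 5` → a = -16
So a = -16

Answer: -16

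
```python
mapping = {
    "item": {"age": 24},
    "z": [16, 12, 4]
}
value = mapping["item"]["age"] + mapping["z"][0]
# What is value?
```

Trace:
`mapping = { ...` → mapping = {'item': {'age': 24}, 'z': [16, 12, 4]}
`value = mapping["item"]["age"] + mapping["z"][0]` → value = 40
So value = 40

Answer: 40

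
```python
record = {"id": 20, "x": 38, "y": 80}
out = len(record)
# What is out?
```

Trace:
`record = {"id": 20, "x": 38, "y": 80}` → record = {'id': 20, 'x': 38, 'y': 80}
`out = len(record)` → out = 3
So out = 3

Answer: 3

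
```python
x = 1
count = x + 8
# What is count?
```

Trace:
`x = 1` → x = 1
`count = x + 8` → count = 9
So count = 9

Answer: 9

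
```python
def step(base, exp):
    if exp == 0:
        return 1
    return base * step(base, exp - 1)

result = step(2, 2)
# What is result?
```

step(2, 2) = 2 * 2 = 4

Answer: 4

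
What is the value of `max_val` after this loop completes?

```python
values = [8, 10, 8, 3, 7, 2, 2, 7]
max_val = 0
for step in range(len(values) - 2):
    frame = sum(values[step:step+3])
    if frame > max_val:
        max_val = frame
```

Max sum of 3-element window in [8, 10, 8, 3, 7, 2, 2, 7]
`max_val` takes the values: 0 → 26

Answer: 26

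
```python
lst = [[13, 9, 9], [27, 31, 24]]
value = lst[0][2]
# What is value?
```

Trace:
`lst = [[13, 9, 9], [27, 31, 24]]` → lst = [[13, 9, 9], [27, 31, 24]]
`value = lst[0][2]` → value = 9
So value = 9

Answer: 9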